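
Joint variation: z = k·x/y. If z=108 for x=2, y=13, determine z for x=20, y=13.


z = k·x/y
Solve for k using the known point: k = z·y/x = 108×13/2 = 1404/2 = 702.0000
Now evaluate at x=20, y=13:
z = k × 20 / 13 = (1404 × 20) / (2 × 13) = 28080/26
= 1080.0000

1080.0000


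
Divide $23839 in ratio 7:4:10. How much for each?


Total parts = 7 + 4 + 10 = 21
Part 1: 23839 × 7/21 = 7946.33
Part 2: 23839 × 4/21 = 4540.76
Part 3: 23839 × 10/21 = 11351.90
= Part 1: $7946.33, Part 2: $4540.76, Part 3: $11351.90

Part 1: $7946.33, Part 2: $4540.76, Part 3: $11351.90


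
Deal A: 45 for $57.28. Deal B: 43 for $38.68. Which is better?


Deal A: $57.28/45 = $1.2729/unit
Deal B: $38.68/43 = $0.8995/unit
B is cheaper per unit
= Deal B

Deal B


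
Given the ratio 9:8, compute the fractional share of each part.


Total parts = 9 + 8 = 17
First part: 9/17 = 9/17
Second part: 8/17 = 8/17
= 9/17 and 8/17

9/17 and 8/17


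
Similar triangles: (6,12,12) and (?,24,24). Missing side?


Scale factor = 24/12 = 2
Missing side = 6 × 2
= 12.0

12.0


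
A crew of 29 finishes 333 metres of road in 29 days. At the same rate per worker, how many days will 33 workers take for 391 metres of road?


Days ∝ work / workers, so d₂ = d₁ × (m₁/m₂) × (w₂/w₁)
Workers factor (inverse): 29/33 ≈ 0.8788
Work factor (direct): 391/333 ≈ 1.1742
d₂ = 29 × 29/33 × 391/333 = (29 × 29 × 391) / (33 × 333) = 328831/10989
≈ 29.92 days

29.92 days


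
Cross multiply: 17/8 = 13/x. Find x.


Cross multiply: 17 × x = 8 × 13
17x = 104
x = 104 / 17
= 6.12

6.12


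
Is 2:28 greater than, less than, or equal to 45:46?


2/28 = 0.0714
45/46 = 0.9783
0.0714 < 0.9783, so 2:28 is less
= less than

less than


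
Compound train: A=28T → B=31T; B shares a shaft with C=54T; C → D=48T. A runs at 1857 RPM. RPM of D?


Stage 1: RPM_B = RPM_A × t_A/t_B = 1857 × 28/31 = 51996/31 ≈ 1677.29
B and C share a shaft → RPM_C = RPM_B
Stage 2: RPM_D = RPM_C × t_C/t_D = RPM_A × (t_A×t_C)/(t_B×t_D)
Overall ratio = (28×54)/(31×48) = 1512/1488
RPM_D = 1857 × 1512/1488 = 2807784/1488
≈ 1886.95 RPM

1886.95 RPM


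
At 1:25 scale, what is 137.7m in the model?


Model size = real / scale
= 137.7 / 25
= 5.5080 m

5.5080 m


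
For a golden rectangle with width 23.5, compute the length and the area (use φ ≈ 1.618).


φ = (1 + √5) / 2 ≈ 1.618
Length = width × φ = 23.5 × 1.618 = 38.023
≈ 38.02
Area = width × length = 23.5 × 38.023 = 893.5405 ≈ 893.54
= Length: 38.02, Area: 893.54

Length: 38.02, Area: 893.54


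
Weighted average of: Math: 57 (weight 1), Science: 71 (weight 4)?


Numerator = 57×1 + 71×4
= 57 + 284
= 341
Total weight = 5
Weighted avg = 341/5
= 68.20

68.20


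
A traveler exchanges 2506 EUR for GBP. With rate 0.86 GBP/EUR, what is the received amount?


Amount × rate = 2506 × 0.86
= 2155.16 GBP

2155.16 GBP


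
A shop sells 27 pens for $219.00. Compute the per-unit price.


Unit rate = total / quantity
= 219.00 / 27
= $8.11 per unit

$8.11 per unit


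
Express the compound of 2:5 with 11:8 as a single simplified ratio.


Compound ratio = (2×11) : (5×8)
= 22:40
GCD = 2
= 11:20

11:20


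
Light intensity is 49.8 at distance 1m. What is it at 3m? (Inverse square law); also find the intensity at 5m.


I₁d₁² = I₂d₂²
I at 3m = 49.8 × (1/3)² = 49.8 × 1/9 = 49.8/9 ≈ 5.5333
I at 5m = 49.8 × (1/5)² = 49.8 × 1/25 = 49.8/25 = 1.9920
= 5.5333 and 1.9920

5.5333 and 1.9920


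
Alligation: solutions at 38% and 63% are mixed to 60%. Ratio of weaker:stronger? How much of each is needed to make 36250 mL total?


Let x parts of 38% mix with y parts of 63%.
38x + 63y = 60(x + y)
38x + 63y = 60x + 60y
x(38 - 60) = y(60 - 63)
x/y = (63 - 60)/(60 - 38) = 3/22
Simplify: 3:22
Total parts = 25; one part = 36250/25 = 1450.00 mL
38% solution: 3×1450.00 = 4350.00 mL
63% solution: 22×1450.00 = 31900.00 mL
= ratio 3:22; 4350.00 mL and 31900.00 mL

ratio 3:22; 4350.00 mL and 31900.00 mL


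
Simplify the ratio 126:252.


GCD(126, 252) = 126
126/126 : 252/126
= 1:2

1:2


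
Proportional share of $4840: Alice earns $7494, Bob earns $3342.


Total income = 7494 + 3342 = $10836
Alice: $4840 × 7494/10836 = $3347.26
Bob: $4840 × 3342/10836 = $1492.74
= Alice: $3347.26, Bob: $1492.74

Alice: $3347.26, Bob: $1492.74


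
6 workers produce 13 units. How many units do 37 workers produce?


Direct proportion: y/x = constant
k = 13/6 ≈ 2.1667
y₂ = k × 37 = 13 × 37 / 6 = 481/6
≈ 80.17

80.17


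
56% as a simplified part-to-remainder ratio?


56% means 56 parts out of 100; remainder = 44
Part : remainder = 56:44
GCD = 4
= 14:11

14:11


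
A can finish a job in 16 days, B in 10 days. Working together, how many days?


Rate of A = 1/16 per day
Rate of B = 1/10 per day
Combined rate = 1/16 + 1/10 = 26/160 = 0.1625 per day
Days = 1 / combined rate = 160/26
≈ 6.15 days

6.15 days


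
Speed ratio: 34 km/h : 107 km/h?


Ratio = 34:107
GCD = 1
Simplified = 34:107
Time ratio (same distance) = 107:34
Speed ratio = 34:107

34:107


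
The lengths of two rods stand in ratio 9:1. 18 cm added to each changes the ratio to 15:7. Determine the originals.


Let A = 9k, B = 1k.
(9k + 18) / (1k + 18) = 15/7
Cross-multiply: 7(9k + 18) = 15(1k + 18)
63k + 126 = 15k + 270
63k - 15k = 270 - 126
48k = 144
k = 144/48 = 3
A = 9×3 = 27, B = 1×3 = 3
= A = 27, B = 3

A = 27, B = 3


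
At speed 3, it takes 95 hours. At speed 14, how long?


Inverse proportion: x × y = constant
k = 3 × 95 = 285
y₂ = k / 14 = 285 / 14
= 20.36

20.36


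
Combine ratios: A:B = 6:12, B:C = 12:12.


Match B: multiply A:B by 12 → 72:144
Multiply B:C by 12 → 144:144
Combined: 72:144:144
GCD = 72
= 1:2:2

1:2:2


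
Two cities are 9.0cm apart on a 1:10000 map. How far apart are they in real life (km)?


Real distance = map distance × scale
= 9.0cm × 10000
= 90000 cm = 900.0 m
= 0.900 km

0.900 km


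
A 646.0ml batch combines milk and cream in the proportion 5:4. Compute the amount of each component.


Total parts = 5 + 4 = 9
milk: 646.0 × 5/9 = 358.9ml
cream: 646.0 × 4/9 = 287.1ml
= 358.9ml and 287.1ml

358.9ml and 287.1ml


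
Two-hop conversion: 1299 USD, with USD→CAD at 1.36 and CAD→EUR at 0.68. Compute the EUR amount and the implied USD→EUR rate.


Step 1: 1299 USD × 1.36 = 1766.64 CAD
Step 2: 1766.64 CAD × 0.68 = 1201.32 EUR
Implied rate USD→EUR = 1.36 × 0.68 = 0.9248
= 1201.32 EUR; implied rate 0.9248 EUR/USD

1201.32 EUR; implied rate 0.9248 EUR/USD


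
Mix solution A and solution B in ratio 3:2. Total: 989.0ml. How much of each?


Total parts = 3 + 2 = 5
solution A: 989.0 × 3/5 = 593.4ml
solution B: 989.0 × 2/5 = 395.6ml
= 593.4ml and 395.6ml

593.4ml and 395.6ml


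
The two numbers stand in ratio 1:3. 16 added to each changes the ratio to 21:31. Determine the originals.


Let A = 1k, B = 3k.
(1k + 16) / (3k + 16) = 21/31
Cross-multiply: 31(1k + 16) = 21(3k + 16)
31k + 496 = 63k + 336
31k - 63k = 336 - 496
-32k = -160
k = -160/-32 = 5
A = 1×5 = 5, B = 3×5 = 15
= A = 5, B = 15

A = 5, B = 15


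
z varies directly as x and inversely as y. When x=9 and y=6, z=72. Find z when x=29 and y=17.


z = k·x/y
Solve for k using the known point: k = z·y/x = 72×6/9 = 432/9 = 48.0000
Now evaluate at x=29, y=17:
z = k × 29 / 17 = (432 × 29) / (9 × 17) = 12528/153
≈ 81.8824

81.8824


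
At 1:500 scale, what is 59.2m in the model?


Model size = real / scale
= 59.2 / 500
= 0.1184 m

0.1184 m


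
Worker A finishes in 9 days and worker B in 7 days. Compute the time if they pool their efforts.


Rate of A = 1/9 per day
Rate of B = 1/7 per day
Combined rate = 1/9 + 1/7 = 16/63 ≈ 0.2540 per day
Days = 1 / combined rate = 63/16
≈ 3.94 days

3.94 days


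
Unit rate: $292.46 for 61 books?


Unit rate = total / quantity
= 292.46 / 61
= $4.79 per unit

$4.79 per unit


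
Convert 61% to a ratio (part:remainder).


61% means 61 parts out of 100; remainder = 39
Part : remainder = 61:39
GCD = 1
= 61:39

61:39


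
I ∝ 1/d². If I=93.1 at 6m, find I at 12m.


I₁d₁² = I₂d₂²
I₂ = I₁ × (d₁/d₂)²
= 93.1 × (6/12)²
= 93.1 × 36/144
= 3351.6/144
= 23.2750

23.2750


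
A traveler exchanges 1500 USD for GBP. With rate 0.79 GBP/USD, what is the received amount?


Amount × rate = 1500 × 0.79
= 1185.00 GBP

1185.00 GBP


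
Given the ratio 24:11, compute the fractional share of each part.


Total parts = 24 + 11 = 35
First part: 24/35 = 24/35
Second part: 11/35 = 11/35
= 24/35 and 11/35

24/35 and 11/35


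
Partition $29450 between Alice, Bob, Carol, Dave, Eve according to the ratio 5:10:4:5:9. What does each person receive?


Total parts = 5 + 10 + 4 + 5 + 9 = 33
Alice: 29450 × 5/33 = 4462.12
Bob: 29450 × 10/33 = 8924.24
Carol: 29450 × 4/33 = 3569.70
Dave: 29450 × 5/33 = 4462.12
Eve: 29450 × 9/33 = 8031.82
= Alice: $4462.12, Bob: $8924.24, Carol: $3569.70, Dave: $4462.12, Eve: $8031.82

Alice: $4462.12, Bob: $8924.24, Carol: $3569.70, Dave: $4462.12, Eve: $8031.82


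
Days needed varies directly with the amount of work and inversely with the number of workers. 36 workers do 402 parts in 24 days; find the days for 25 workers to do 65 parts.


Days ∝ work / workers, so d₂ = d₁ × (m₁/m₂) × (w₂/w₁)
Workers factor (inverse): 36/25 = 1.4400
Work factor (direct): 65/402 ≈ 0.1617
d₂ = 24 × 36/25 × 65/402 = (24 × 36 × 65) / (25 × 402) = 56160/10050
≈ 5.59 days

5.59 days


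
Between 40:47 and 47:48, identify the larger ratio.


40/47 = 0.8511
47/48 = 0.9792
0.8511 < 0.9792, so 40:47 is less
= 47:48

47:48


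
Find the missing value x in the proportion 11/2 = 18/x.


Cross multiply: 11 × x = 2 × 18
11x = 36
x = 36 / 11
= 3.27

3.27


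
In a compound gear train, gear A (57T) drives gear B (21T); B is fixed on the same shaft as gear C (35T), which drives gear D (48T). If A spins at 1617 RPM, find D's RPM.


Stage 1: RPM_B = RPM_A × t_A/t_B = 1617 × 57/21 = 92169/21 = 4389.00
B and C share a shaft → RPM_C = RPM_B
Stage 2: RPM_D = RPM_C × t_C/t_D = RPM_A × (t_A×t_C)/(t_B×t_D)
Overall ratio = (57×35)/(21×48) = 1995/1008
RPM_D = 1617 × 1995/1008 = 3225915/1008
≈ 3200.31 RPM

3200.31 RPM


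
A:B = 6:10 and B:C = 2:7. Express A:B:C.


Match B: multiply A:B by 2 → 12:20
Multiply B:C by 10 → 20:70
Combined: 12:20:70
GCD = 2
= 6:10:35

6:10:35


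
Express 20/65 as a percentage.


Percentage = (part / whole) × 100
= (20 / 65) × 100
≈ 30.77%

30.77%


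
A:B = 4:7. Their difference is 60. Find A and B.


Let A = 4k, B = 7k.
7k - 4k = 60
3k = 60 → k = 60/3 = 20
A = 4×20 = 80, B = 7×20 = 140
= A = 80, B = 140

A = 80, B = 140


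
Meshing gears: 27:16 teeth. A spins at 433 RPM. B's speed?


Gear ratio = 27:16 = 27:16
RPM_B = RPM_A × (teeth_A / teeth_B)
= 433 × (27/16)
= 730.7 RPM

730.7 RPM


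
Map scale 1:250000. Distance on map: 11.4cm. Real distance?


Real distance = map distance × scale
= 11.4cm × 250000
= 2850000 cm = 28500.0 m
= 28.500 km

28.500 km


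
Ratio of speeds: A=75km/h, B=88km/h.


Ratio = 75:88
GCD = 1
Simplified = 75:88
Time ratio (same distance) = 88:75
Speed ratio = 75:88

75:88


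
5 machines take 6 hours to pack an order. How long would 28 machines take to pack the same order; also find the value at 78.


Inverse proportion: x × y = constant
k = 5 × 6 = 30
At x=28: k/28 = 1.07
At x=78: k/78 = 0.38
= 1.07 and 0.38

1.07 and 0.38


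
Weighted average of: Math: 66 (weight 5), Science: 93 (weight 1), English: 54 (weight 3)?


Numerator = 66×5 + 93×1 + 54×3
= 330 + 93 + 162
= 585
Total weight = 9
Weighted avg = 585/9
= 65.00

65.00


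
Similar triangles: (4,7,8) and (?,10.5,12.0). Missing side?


Scale factor = 10.5/7 = 1.5
Missing side = 4 × 1.5
= 6.0

6.0


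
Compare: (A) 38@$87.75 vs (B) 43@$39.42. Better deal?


Deal A: $87.75/38 = $2.3092/unit
Deal B: $39.42/43 = $0.9167/unit
B is cheaper per unit
= Deal B

Deal B


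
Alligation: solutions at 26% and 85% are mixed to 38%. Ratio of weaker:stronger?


Let x parts of 26% mix with y parts of 85%.
26x + 85y = 38(x + y)
26x + 85y = 38x + 38y
x(26 - 38) = y(38 - 85)
x/y = (85 - 38)/(38 - 26) = 47/12
Simplify: 47:12
= 47:12

47:12


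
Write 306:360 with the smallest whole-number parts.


GCD(306, 360) = 18
306/18 : 360/18
= 17:20

17:20


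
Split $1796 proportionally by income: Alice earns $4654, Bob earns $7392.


Total income = 4654 + 7392 = $12046
Alice: $1796 × 4654/12046 = $693.89
Bob: $1796 × 7392/12046 = $1102.11
= Alice: $693.89, Bob: $1102.11

Alice: $693.89, Bob: $1102.11


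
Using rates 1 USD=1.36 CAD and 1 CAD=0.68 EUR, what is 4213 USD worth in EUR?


Step 1: 4213 USD × 1.36 = 5729.68 CAD
Step 2: 5729.68 CAD × 0.68 = 3896.18 EUR
Implied rate USD→EUR = 1.36 × 0.68 = 0.9248
= 3896.18 EUR

3896.18 EUR


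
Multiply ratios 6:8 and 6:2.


Compound ratio = (6×6) : (8×2)
= 36:16
GCD = 4
= 9:4

9:4


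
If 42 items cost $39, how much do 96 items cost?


Direct proportion: y/x = constant
k = 39/42 ≈ 0.9286
y₂ = k × 96 = 39 × 96 / 42 = 3744/42
≈ 89.14

89.14


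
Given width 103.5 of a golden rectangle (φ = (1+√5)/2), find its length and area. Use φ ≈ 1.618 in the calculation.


φ = (1 + √5) / 2 ≈ 1.618
Length = width × φ = 103.5 × 1.618 = 167.463
≈ 167.46
Area = width × length = 103.5 × 167.463 = 17332.4205 ≈ 17332.42
= Length: 167.46, Area: 17332.42

Length: 167.46, Area: 17332.42


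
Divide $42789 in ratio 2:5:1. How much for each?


Total parts = 2 + 5 + 1 = 8
Part 1: 42789 × 2/8 = 10697.25
Part 2: 42789 × 5/8 = 26743.13
Part 3: 42789 × 1/8 = 5348.63
= Part 1: $10697.25, Part 2: $26743.13, Part 3: $5348.63

Part 1: $10697.25, Part 2: $26743.13, Part 3: $5348.63


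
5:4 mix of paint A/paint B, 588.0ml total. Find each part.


Total parts = 5 + 4 = 9
paint A: 588.0 × 5/9 = 326.7ml
paint B: 588.0 × 4/9 = 261.3ml
= 326.7ml and 261.3ml

326.7ml and 261.3ml


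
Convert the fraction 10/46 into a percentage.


Percentage = (part / whole) × 100
= (10 / 46) × 100
≈ 21.74%

21.74%


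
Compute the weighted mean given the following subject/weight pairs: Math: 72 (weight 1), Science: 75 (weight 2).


Numerator = 72×1 + 75×2
= 72 + 150
= 222
Total weight = 3
Weighted avg = 222/3
= 74.00

74.00


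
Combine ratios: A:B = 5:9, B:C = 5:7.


Match B: multiply A:B by 5 → 25:45
Multiply B:C by 9 → 45:63
Combined: 25:45:63
GCD = 1
= 25:45:63

25:45:63


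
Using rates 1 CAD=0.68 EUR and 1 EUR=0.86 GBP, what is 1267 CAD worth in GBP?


Step 1: 1267 CAD × 0.68 = 861.56 EUR
Step 2: 861.56 EUR × 0.86 = 740.94 GBP
Implied rate CAD→GBP = 0.68 × 0.86 = 0.5848
= 740.94 GBP

740.94 GBP


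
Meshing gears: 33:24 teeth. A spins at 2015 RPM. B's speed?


Gear ratio = 33:24 = 11:8
RPM_B = RPM_A × (teeth_A / teeth_B)
= 2015 × (33/24)
= 2770.6 RPM

2770.6 RPM


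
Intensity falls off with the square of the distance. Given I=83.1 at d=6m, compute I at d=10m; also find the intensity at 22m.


I₁d₁² = I₂d₂²
I at 10m = 83.1 × (6/10)² = 83.1 × 36/100 = 2991.6/100 = 29.9160
I at 22m = 83.1 × (6/22)² = 83.1 × 36/484 = 2991.6/484 ≈ 6.1810
= 29.9160 and 6.1810

29.9160 and 6.1810


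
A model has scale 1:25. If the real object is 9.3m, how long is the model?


Model size = real / scale
= 9.3 / 25
= 0.3720 m

0.3720 m


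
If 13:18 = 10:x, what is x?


Cross multiply: 13 × x = 18 × 10
13x = 180
x = 180 / 13
= 13.85

13.85


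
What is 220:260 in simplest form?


GCD(220, 260) = 20
220/20 : 260/20
= 11:13

11:13


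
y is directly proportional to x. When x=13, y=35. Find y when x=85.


Direct proportion: y/x = constant
k = 35/13 ≈ 2.6923
y₂ = k × 85 = 35 × 85 / 13 = 2975/13
≈ 228.85

228.85


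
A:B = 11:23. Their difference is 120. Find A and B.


Let A = 11k, B = 23k.
23k - 11k = 120
12k = 120 → k = 120/12 = 10
A = 11×10 = 110, B = 23×10 = 230
= A = 110, B = 230

A = 110, B = 230


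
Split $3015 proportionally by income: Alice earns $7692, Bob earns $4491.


Total income = 7692 + 4491 = $12183
Alice: $3015 × 7692/12183 = $1903.59
Bob: $3015 × 4491/12183 = $1111.41
= Alice: $1903.59, Bob: $1111.41

Alice: $1903.59, Bob: $1111.41


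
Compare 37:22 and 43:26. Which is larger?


37/22 = 1.6818
43/26 = 1.6538
1.6818 > 1.6538, so 37:22 is greater
= 37:22

37:22


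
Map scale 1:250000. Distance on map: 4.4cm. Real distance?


Real distance = map distance × scale
= 4.4cm × 250000
= 1100000 cm = 11000.0 m
= 11.000 km

11.000 km


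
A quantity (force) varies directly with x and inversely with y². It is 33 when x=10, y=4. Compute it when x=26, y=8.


z = k·x/y²
Solve for k using the known point: k = z·y²/x = 33×16/10 = 528/10 = 52.8000
Now evaluate at x=26, y=8:
z = k × 26 / 64 = (528 × 26) / (10 × 64) = 13728/640
= 21.4500

21.4500


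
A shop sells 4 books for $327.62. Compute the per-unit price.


Unit rate = total / quantity
= 327.62 / 4
= $81.91 per unit

$81.91 per unit


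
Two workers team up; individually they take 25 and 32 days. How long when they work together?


Rate of A = 1/25 per day
Rate of B = 1/32 per day
Combined rate = 1/25 + 1/32 = 57/800 ≈ 0.0713 per day
Days = 1 / combined rate = 800/57
≈ 14.04 days

14.04 days


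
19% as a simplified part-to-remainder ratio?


19% means 19 parts out of 100; remainder = 81
Part : remainder = 19:81
GCD = 1
= 19:81

19:81


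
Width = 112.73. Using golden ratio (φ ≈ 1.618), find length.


φ = (1 + √5) / 2 ≈ 1.618
Length = width × φ = 112.73 × 1.618 = 182.39714
≈ 182.40

182.40


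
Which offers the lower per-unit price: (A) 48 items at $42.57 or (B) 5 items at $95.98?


Deal A: $42.57/48 = $0.8869/unit
Deal B: $95.98/5 = $19.1960/unit
A is cheaper per unit
= Deal A

Deal A


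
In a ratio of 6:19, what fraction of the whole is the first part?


Total parts = 6 + 19 = 25
First part: 6/25 = 6/25
= 6/25

6/25


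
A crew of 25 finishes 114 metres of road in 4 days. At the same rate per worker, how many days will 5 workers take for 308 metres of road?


Days ∝ work / workers, so d₂ = d₁ × (m₁/m₂) × (w₂/w₁)
Workers factor (inverse): 25/5 = 5.0000
Work factor (direct): 308/114 ≈ 2.7018
d₂ = 4 × 25/5 × 308/114 = (4 × 25 × 308) / (5 × 114) = 30800/570
≈ 54.04 days

54.04 days


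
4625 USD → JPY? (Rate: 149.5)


Amount × rate = 4625 × 149.5
= 691437.50 JPY

691437.50 JPY


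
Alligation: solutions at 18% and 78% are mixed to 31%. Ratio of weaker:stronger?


Let x parts of 18% mix with y parts of 78%.
18x + 78y = 31(x + y)
18x + 78y = 31x + 31y
x(18 - 31) = y(31 - 78)
x/y = (78 - 31)/(31 - 18) = 47/13
Simplify: 47:13
= 47:13

47:13


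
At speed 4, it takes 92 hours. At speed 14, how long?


Inverse proportion: x × y = constant
k = 4 × 92 = 368
y₂ = k / 14 = 368 / 14
= 26.29

26.29


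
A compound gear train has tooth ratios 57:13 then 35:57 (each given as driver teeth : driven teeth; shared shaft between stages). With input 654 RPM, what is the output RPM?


Stage 1: RPM_B = RPM_A × t_A/t_B = 654 × 57/13 = 37278/13 ≈ 2867.54
B and C share a shaft → RPM_C = RPM_B
Stage 2: RPM_D = RPM_C × t_C/t_D = RPM_A × (t_A×t_C)/(t_B×t_D)
Overall ratio = (57×35)/(13×57) = 1995/741
RPM_D = 654 × 1995/741 = 1304730/741
≈ 1760.77 RPM

1760.77 RPM


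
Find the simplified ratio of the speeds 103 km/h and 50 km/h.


Ratio = 103:50
GCD = 1
Simplified = 103:50
Time ratio (same distance) = 50:103
Speed ratio = 103:50

103:50


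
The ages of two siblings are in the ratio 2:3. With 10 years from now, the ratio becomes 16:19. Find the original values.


Let A = 2k, B = 3k.
(2k + 10) / (3k + 10) = 16/19
Cross-multiply: 19(2k + 10) = 16(3k + 10)
38k + 190 = 48k + 160
38k - 48k = 160 - 190
-10k = -30
k = -30/-10 = 3
A = 2×3 = 6, B = 3×3 = 9
= A = 6, B = 9

A = 6, B = 9


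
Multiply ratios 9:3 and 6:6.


Compound ratio = (9×6) : (3×6)
= 54:18
GCD = 18
= 3:1

3:1


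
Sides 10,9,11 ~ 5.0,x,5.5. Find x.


Scale factor = 5.0/10 = 0.5
Missing side = 9 × 0.5
= 4.5

4.5


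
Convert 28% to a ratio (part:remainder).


28% means 28 parts out of 100; remainder = 72
Part : remainder = 28:72
GCD = 4
= 7:18

7:18


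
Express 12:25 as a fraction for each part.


Total parts = 12 + 25 = 37
First part: 12/37 = 12/37
Second part: 25/37 = 25/37
= 12/37 and 25/37

12/37 and 25/37


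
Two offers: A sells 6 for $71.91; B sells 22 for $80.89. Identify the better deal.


Deal A: $71.91/6 = $11.9850/unit
Deal B: $80.89/22 = $3.6768/unit
B is cheaper per unit
= Deal B

Deal B


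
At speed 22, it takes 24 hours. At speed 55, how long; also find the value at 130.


Inverse proportion: x × y = constant
k = 22 × 24 = 528
At x=55: k/55 = 9.60
At x=130: k/130 = 4.06
= 9.60 and 4.06

9.60 and 4.06


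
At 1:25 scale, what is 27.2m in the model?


Model size = real / scale
= 27.2 / 25
= 1.0880 m

1.0880 m


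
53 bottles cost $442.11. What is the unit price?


Unit rate = total / quantity
= 442.11 / 53
= $8.34 per unit

$8.34 per unit


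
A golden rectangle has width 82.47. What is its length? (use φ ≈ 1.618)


φ = (1 + √5) / 2 ≈ 1.618
Length = width × φ = 82.47 × 1.618 = 133.43646
≈ 133.44

133.44


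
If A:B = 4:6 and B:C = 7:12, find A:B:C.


Match B: multiply A:B by 7 → 28:42
Multiply B:C by 6 → 42:72
Combined: 28:42:72
GCD = 2
= 14:21:36

14:21:36


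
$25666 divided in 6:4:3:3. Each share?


Total parts = 6 + 4 + 3 + 3 = 16
Part 1: 25666 × 6/16 = 9624.75
Part 2: 25666 × 4/16 = 6416.50
Part 3: 25666 × 3/16 = 4812.38
Part 4: 25666 × 3/16 = 4812.38
= Part 1: $9624.75, Part 2: $6416.50, Part 3: $4812.38, Part 4: $4812.38

Part 1: $9624.75, Part 2: $6416.50, Part 3: $4812.38, Part 4: $4812.38


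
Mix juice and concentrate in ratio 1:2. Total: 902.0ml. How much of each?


Total parts = 1 + 2 = 3
juice: 902.0 × 1/3 = 300.7ml
concentrate: 902.0 × 2/3 = 601.3ml
= 300.7ml and 601.3ml

300.7ml and 601.3ml


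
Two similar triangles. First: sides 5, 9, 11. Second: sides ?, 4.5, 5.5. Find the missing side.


Scale factor = 4.5/9 = 0.5
Missing side = 5 × 0.5
= 2.5

2.5


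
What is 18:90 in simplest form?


GCD(18, 90) = 18
18/18 : 90/18
= 1:5

1:5


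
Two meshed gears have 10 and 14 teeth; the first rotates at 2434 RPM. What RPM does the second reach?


Gear ratio = 10:14 = 5:7
RPM_B = RPM_A × (teeth_A / teeth_B)
= 2434 × (10/14)
= 1738.6 RPM

1738.6 RPM


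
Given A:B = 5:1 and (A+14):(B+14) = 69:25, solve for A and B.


Let A = 5k, B = 1k.
(5k + 14) / (1k + 14) = 69/25
Cross-multiply: 25(5k + 14) = 69(1k + 14)
125k + 350 = 69k + 966
125k - 69k = 966 - 350
56k = 616
k = 616/56 = 11
A = 5×11 = 55, B = 1×11 = 11
= A = 55, B = 11

A = 55, B = 11


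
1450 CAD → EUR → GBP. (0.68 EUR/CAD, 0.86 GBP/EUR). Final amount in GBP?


Step 1: 1450 CAD × 0.68 = 986.00 EUR
Step 2: 986.00 EUR × 0.86 = 847.96 GBP
Implied rate CAD→GBP = 0.68 × 0.86 = 0.5848
= 847.96 GBP

847.96 GBP


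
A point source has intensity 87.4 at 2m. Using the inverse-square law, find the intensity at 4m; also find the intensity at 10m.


I₁d₁² = I₂d₂²
I at 4m = 87.4 × (2/4)² = 87.4 × 4/16 = 349.6/16 = 21.8500
I at 10m = 87.4 × (2/10)² = 87.4 × 4/100 = 349.6/100 = 3.4960
= 21.8500 and 3.4960

21.8500 and 3.4960


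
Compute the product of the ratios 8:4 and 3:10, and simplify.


Compound ratio = (8×3) : (4×10)
= 24:40
GCD = 8
= 3:5

3:5


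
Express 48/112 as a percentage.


Percentage = (part / whole) × 100
= (48 / 112) × 100
≈ 42.86%

42.86%


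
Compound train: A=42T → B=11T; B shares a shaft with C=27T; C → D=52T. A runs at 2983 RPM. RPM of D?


Stage 1: RPM_B = RPM_A × t_A/t_B = 2983 × 42/11 = 125286/11 ≈ 11389.64
B and C share a shaft → RPM_C = RPM_B
Stage 2: RPM_D = RPM_C × t_C/t_D = RPM_A × (t_A×t_C)/(t_B×t_D)
Overall ratio = (42×27)/(11×52) = 1134/572
RPM_D = 2983 × 1134/572 = 3382722/572
≈ 5913.85 RPM

5913.85 RPM


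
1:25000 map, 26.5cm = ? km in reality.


Real distance = map distance × scale
= 26.5cm × 25000
= 662500 cm = 6625.0 m
= 6.625 km

6.625 km


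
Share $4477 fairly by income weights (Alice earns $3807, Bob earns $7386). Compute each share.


Total income = 3807 + 7386 = $11193
Alice: $4477 × 3807/11193 = $1522.73
Bob: $4477 × 7386/11193 = $2954.27
= Alice: $1522.73, Bob: $2954.27

Alice: $1522.73, Bob: $2954.27


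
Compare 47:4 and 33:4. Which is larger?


47/4 = 11.7500
33/4 = 8.2500
11.7500 > 8.2500, so 47:4 is greater
= 47:4

47:4


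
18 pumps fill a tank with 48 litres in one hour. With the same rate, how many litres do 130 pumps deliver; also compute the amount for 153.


Direct proportion: y/x = constant
k = 48/18 ≈ 2.6667
y at x=130: k × 130 = 48 × 130 / 18 = 6240/18 ≈ 346.67
y at x=153: k × 153 = 48 × 153 / 18 = 7344/18 = 408.00
= 346.67 and 408.00

346.67 and 408.00


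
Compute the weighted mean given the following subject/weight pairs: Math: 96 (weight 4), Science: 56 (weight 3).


Numerator = 96×4 + 56×3
= 384 + 168
= 552
Total weight = 7
Weighted avg = 552/7
= 78.86

78.86


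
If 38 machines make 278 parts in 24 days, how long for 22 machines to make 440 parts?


Days ∝ work / workers, so d₂ = d₁ × (m₁/m₂) × (w₂/w₁)
Workers factor (inverse): 38/22 ≈ 1.7273
Work factor (direct): 440/278 ≈ 1.5827
d₂ = 24 × 38/22 × 440/278 = (24 × 38 × 440) / (22 × 278) = 401280/6116
≈ 65.61 days

65.61 days


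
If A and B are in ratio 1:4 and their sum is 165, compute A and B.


Let A = 1k, B = 4k.
1k + 4k = 165
5k = 165 → k = 165/5 = 33
A = 1×33 = 33, B = 4×33 = 132
= A = 33, B = 132

A = 33, B = 132


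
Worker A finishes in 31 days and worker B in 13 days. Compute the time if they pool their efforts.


Rate of A = 1/31 per day
Rate of B = 1/13 per day
Combined rate = 1/31 + 1/13 = 44/403 ≈ 0.1092 per day
Days = 1 / combined rate = 403/44
≈ 9.16 days

9.16 days


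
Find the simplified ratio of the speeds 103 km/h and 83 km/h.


Ratio = 103:83
GCD = 1
Simplified = 103:83
Time ratio (same distance) = 83:103
Speed ratio = 103:83

103:83


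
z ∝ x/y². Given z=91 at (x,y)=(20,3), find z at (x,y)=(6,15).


z = k·x/y²
Solve for k using the known point: k = z·y²/x = 91×9/20 = 819/20 = 40.9500
Now evaluate at x=6, y=15:
z = k × 6 / 225 = (819 × 6) / (20 × 225) = 4914/4500
= 1.0920

1.0920


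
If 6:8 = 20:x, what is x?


Cross multiply: 6 × x = 8 × 20
6x = 160
x = 160 / 6
= 26.67

26.67


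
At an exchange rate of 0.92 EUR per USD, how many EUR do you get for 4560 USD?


Amount × rate = 4560 × 0.92
= 4195.20 EUR

4195.20 EUR


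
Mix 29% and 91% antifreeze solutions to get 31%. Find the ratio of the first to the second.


Let x parts of 29% mix with y parts of 91%.
29x + 91y = 31(x + y)
29x + 91y = 31x + 31y
x(29 - 31) = y(31 - 91)
x/y = (91 - 31)/(31 - 29) = 60/2
Simplify: 30:1
= 30:1

30:1


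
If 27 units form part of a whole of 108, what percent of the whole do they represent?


Percentage = (part / whole) × 100
= (27 / 108) × 100
= 25.00%

25.00%


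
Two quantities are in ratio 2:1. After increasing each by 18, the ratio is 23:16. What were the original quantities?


Let A = 2k, B = 1k.
(2k + 18) / (1k + 18) = 23/16
Cross-multiply: 16(2k + 18) = 23(1k + 18)
32k + 288 = 23k + 414
32k - 23k = 414 - 288
9k = 126
k = 126/9 = 14
A = 2×14 = 28, B = 1×14 = 14
= A = 28, B = 14

A = 28, B = 14


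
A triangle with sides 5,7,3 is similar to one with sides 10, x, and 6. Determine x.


Scale factor = 10/5 = 2
Missing side = 7 × 2
= 14.0

14.0


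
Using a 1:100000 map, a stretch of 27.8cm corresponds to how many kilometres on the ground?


Real distance = map distance × scale
= 27.8cm × 100000
= 2780000 cm = 27800.0 m
= 27.800 km

27.800 km


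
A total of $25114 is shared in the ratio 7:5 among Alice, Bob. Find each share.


Total parts = 7 + 5 = 12
Alice: 25114 × 7/12 = 14649.83
Bob: 25114 × 5/12 = 10464.17
= Alice: $14649.83, Bob: $10464.17

Alice: $14649.83, Bob: $10464.17


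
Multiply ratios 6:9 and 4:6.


Compound ratio = (6×4) : (9×6)
= 24:54
GCD = 6
= 4:9

4:9


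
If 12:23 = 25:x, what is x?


Cross multiply: 12 × x = 23 × 25
12x = 575
x = 575 / 12
= 47.92

47.92


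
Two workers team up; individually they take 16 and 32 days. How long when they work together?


Rate of A = 1/16 per day
Rate of B = 1/32 per day
Combined rate = 1/16 + 1/32 = 48/512 ≈ 0.0938 per day
Days = 1 / combined rate = 512/48
≈ 10.67 days

10.67 days


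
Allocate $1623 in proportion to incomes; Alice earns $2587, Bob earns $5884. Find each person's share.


Total income = 2587 + 5884 = $8471
Alice: $1623 × 2587/8471 = $495.66
Bob: $1623 × 5884/8471 = $1127.34
= Alice: $495.66, Bob: $1127.34

Alice: $495.66, Bob: $1127.34


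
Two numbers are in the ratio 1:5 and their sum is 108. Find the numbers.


Let A = 1k, B = 5k.
1k + 5k = 108
6k = 108 → k = 108/6 = 18
A = 1×18 = 18, B = 5×18 = 90
= A = 18, B = 90

A = 18, B = 90


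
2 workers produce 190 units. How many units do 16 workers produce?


Direct proportion: y/x = constant
k = 190/2 = 95.0000
y₂ = k × 16 = 190 × 16 / 2 = 3040/2
= 1520.00

1520.00


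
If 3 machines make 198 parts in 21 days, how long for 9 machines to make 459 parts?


Days ∝ work / workers, so d₂ = d₁ × (m₁/m₂) × (w₂/w₁)
Workers factor (inverse): 3/9 ≈ 0.3333
Work factor (direct): 459/198 ≈ 2.3182
d₂ = 21 × 3/9 × 459/198 = (21 × 3 × 459) / (9 × 198) = 28917/1782
≈ 16.23 days

16.23 days


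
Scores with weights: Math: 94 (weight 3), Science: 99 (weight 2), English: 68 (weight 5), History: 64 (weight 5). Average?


Numerator = 94×3 + 99×2 + 68×5 + 64×5
= 282 + 198 + 340 + 320
= 1140
Total weight = 15
Weighted avg = 1140/15
= 76.00

76.00


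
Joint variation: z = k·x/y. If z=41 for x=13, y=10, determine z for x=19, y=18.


z = k·x/y
Solve for k using the known point: k = z·y/x = 41×10/13 = 410/13 ≈ 31.5385
Now evaluate at x=19, y=18:
z = k × 19 / 18 = (410 × 19) / (13 × 18) = 7790/234
≈ 33.2906

33.2906


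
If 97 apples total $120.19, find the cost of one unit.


Unit rate = total / quantity
= 120.19 / 97
= $1.24 per unit

$1.24 per unit


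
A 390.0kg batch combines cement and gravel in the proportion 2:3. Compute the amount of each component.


Total parts = 2 + 3 = 5
cement: 390.0 × 2/5 = 156.0kg
gravel: 390.0 × 3/5 = 234.0kg
= 156.0kg and 234.0kg

156.0kg and 234.0kg


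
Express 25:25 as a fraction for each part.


Total parts = 25 + 25 = 50
First part: 25/50 = 1/2
Second part: 25/50 = 1/2
= 1/2 and 1/2

1/2 and 1/2


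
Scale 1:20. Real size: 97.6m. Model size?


Model size = real / scale
= 97.6 / 20
= 4.8800 m

4.8800 m


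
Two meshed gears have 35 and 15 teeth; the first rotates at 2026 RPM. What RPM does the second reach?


Gear ratio = 35:15 = 7:3
RPM_B = RPM_A × (teeth_A / teeth_B)
= 2026 × (35/15)
= 4727.3 RPM

4727.3 RPM


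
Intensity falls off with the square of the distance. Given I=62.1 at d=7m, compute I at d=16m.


I₁d₁² = I₂d₂²
I₂ = I₁ × (d₁/d₂)²
= 62.1 × (7/16)²
= 62.1 × 49/256
= 3042.9/256
≈ 11.8863

11.8863


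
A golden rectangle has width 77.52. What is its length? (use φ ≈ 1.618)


φ = (1 + √5) / 2 ≈ 1.618
Length = width × φ = 77.52 × 1.618 = 125.42736
≈ 125.43

125.43


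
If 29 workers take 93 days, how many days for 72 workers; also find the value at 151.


Inverse proportion: x × y = constant
k = 29 × 93 = 2697
At x=72: k/72 = 37.46
At x=151: k/151 = 17.86
= 37.46 and 17.86

37.46 and 17.86


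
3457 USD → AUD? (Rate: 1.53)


Amount × rate = 3457 × 1.53
= 5289.21 AUD

5289.21 AUD


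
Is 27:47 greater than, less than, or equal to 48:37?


27/47 = 0.5745
48/37 = 1.2973
0.5745 < 1.2973, so 27:47 is less
= less than

less than


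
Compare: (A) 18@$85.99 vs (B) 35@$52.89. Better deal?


Deal A: $85.99/18 = $4.7772/unit
Deal B: $52.89/35 = $1.5111/unit
B is cheaper per unit
= Deal B

Deal B


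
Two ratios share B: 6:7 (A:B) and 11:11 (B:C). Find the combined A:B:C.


Match B: multiply A:B by 11 → 66:77
Multiply B:C by 7 → 77:77
Combined: 66:77:77
GCD = 11
= 6:7:7

6:7:7


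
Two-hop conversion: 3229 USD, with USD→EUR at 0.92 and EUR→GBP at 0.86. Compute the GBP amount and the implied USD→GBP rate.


Step 1: 3229 USD × 0.92 = 2970.68 EUR
Step 2: 2970.68 EUR × 0.86 = 2554.78 GBP
Implied rate USD→GBP = 0.92 × 0.86 = 0.7912
= 2554.78 GBP; implied rate 0.7912 GBP/USD

2554.78 GBP; implied rate 0.7912 GBP/USD


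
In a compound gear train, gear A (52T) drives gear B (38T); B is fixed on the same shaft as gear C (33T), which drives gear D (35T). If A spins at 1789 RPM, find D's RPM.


Stage 1: RPM_B = RPM_A × t_A/t_B = 1789 × 52/38 = 93028/38 ≈ 2448.11
B and C share a shaft → RPM_C = RPM_B
Stage 2: RPM_D = RPM_C × t_C/t_D = RPM_A × (t_A×t_C)/(t_B×t_D)
Overall ratio = (52×33)/(38×35) = 1716/1330
RPM_D = 1789 × 1716/1330 = 3069924/1330
≈ 2308.21 RPM

2308.21 RPM


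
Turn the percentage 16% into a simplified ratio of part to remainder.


16% means 16 parts out of 100; remainder = 84
Part : remainder = 16:84
GCD = 4
= 4:21

4:21


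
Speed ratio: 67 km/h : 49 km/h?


Ratio = 67:49
GCD = 1
Simplified = 67:49
Time ratio (same distance) = 49:67
Speed ratio = 67:49

67:49


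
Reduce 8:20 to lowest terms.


GCD(8, 20) = 4
8/4 : 20/4
= 2:5

2:5


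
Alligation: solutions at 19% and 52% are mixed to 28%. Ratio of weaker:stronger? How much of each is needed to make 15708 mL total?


Let x parts of 19% mix with y parts of 52%.
19x + 52y = 28(x + y)
19x + 52y = 28x + 28y
x(19 - 28) = y(28 - 52)
x/y = (52 - 28)/(28 - 19) = 24/9
Simplify: 8:3
Total parts = 11; one part = 15708/11 = 1428.00 mL
19% solution: 8×1428.00 = 11424.00 mL
52% solution: 3×1428.00 = 4284.00 mL
= ratio 8:3; 11424.00 mL and 4284.00 mL

ratio 8:3; 11424.00 mL and 4284.00 mL


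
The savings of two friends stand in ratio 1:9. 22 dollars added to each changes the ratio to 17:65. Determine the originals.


Let A = 1k, B = 9k.
(1k + 22) / (9k + 22) = 17/65
Cross-multiply: 65(1k + 22) = 17(9k + 22)
65k + 1430 = 153k + 374
65k - 153k = 374 - 1430
-88k = -1056
k = -1056/-88 = 12
A = 1×12 = 12, B = 9×12 = 108
= A = 12, B = 108

A = 12, B = 108


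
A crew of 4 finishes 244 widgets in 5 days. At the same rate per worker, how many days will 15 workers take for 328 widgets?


Days ∝ work / workers, so d₂ = d₁ × (m₁/m₂) × (w₂/w₁)
Workers factor (inverse): 4/15 ≈ 0.2667
Work factor (direct): 328/244 ≈ 1.3443
d₂ = 5 × 4/15 × 328/244 = (5 × 4 × 328) / (15 × 244) = 6560/3660
≈ 1.79 days

1.79 days


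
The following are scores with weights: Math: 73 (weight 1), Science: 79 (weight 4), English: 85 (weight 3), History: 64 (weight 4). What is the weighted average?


Numerator = 73×1 + 79×4 + 85×3 + 64×4
= 73 + 316 + 255 + 256
= 900
Total weight = 12
Weighted avg = 900/12
= 75.00

75.00


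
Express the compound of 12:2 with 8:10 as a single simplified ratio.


Compound ratio = (12×8) : (2×10)
= 96:20
GCD = 4
= 24:5

24:5


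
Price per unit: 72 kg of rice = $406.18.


Unit rate = total / quantity
= 406.18 / 72
= $5.64 per unit

$5.64 per unit


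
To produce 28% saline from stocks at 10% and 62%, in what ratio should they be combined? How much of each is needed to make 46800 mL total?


Let x parts of 10% mix with y parts of 62%.
10x + 62y = 28(x + y)
10x + 62y = 28x + 28y
x(10 - 28) = y(28 - 62)
x/y = (62 - 28)/(28 - 10) = 34/18
Simplify: 17:9
Total parts = 26; one part = 46800/26 = 1800.00 mL
10% solution: 17×1800.00 = 30600.00 mL
62% solution: 9×1800.00 = 16200.00 mL
= ratio 17:9; 30600.00 mL and 16200.00 mL

ratio 17:9; 30600.00 mL and 16200.00 mL


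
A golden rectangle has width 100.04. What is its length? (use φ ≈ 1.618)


φ = (1 + √5) / 2 ≈ 1.618
Length = width × φ = 100.04 × 1.618 = 161.86472
≈ 161.86

161.86


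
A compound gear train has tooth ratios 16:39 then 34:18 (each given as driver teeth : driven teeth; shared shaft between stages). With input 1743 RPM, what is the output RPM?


Stage 1: RPM_B = RPM_A × t_A/t_B = 1743 × 16/39 = 27888/39 ≈ 715.08
B and C share a shaft → RPM_C = RPM_B
Stage 2: RPM_D = RPM_C × t_C/t_D = RPM_A × (t_A×t_C)/(t_B×t_D)
Overall ratio = (16×34)/(39×18) = 544/702
RPM_D = 1743 × 544/702 = 948192/702
≈ 1350.70 RPM

1350.70 RPM


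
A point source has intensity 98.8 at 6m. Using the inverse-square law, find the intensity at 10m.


I₁d₁² = I₂d₂²
I₂ = I₁ × (d₁/d₂)²
= 98.8 × (6/10)²
= 98.8 × 36/100
= 3556.8/100
= 35.5680

35.5680


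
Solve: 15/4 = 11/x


Cross multiply: 15 × x = 4 × 11
15x = 44
x = 44 / 15
= 2.93

2.93


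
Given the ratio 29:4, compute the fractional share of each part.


Total parts = 29 + 4 = 33
First part: 29/33 = 29/33
Second part: 4/33 = 4/33
= 29/33 and 4/33

29/33 and 4/33


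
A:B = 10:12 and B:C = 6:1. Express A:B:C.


Match B: multiply A:B by 6 → 60:72
Multiply B:C by 12 → 72:12
Combined: 60:72:12
GCD = 12
= 5:6:1

5:6:1


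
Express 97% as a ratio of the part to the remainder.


97% means 97 parts out of 100; remainder = 3
Part : remainder = 97:3
GCD = 1
= 97:3

97:3


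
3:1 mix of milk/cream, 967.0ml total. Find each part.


Total parts = 3 + 1 = 4
milk: 967.0 × 3/4 = 725.3ml
cream: 967.0 × 1/4 = 241.8ml
= 725.3ml and 241.8ml

725.3ml and 241.8ml


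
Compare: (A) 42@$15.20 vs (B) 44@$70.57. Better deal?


Deal A: $15.20/42 = $0.3619/unit
Deal B: $70.57/44 = $1.6039/unit
A is cheaper per unit
= Deal A

Deal A


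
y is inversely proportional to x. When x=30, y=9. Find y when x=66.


Inverse proportion: x × y = constant
k = 30 × 9 = 270
y₂ = k / 66 = 270 / 66
= 4.09

4.09


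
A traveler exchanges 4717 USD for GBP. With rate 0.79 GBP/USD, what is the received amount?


Amount × rate = 4717 × 0.79
= 3726.43 GBP

3726.43 GBP


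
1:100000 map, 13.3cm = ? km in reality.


Real distance = map distance × scale
= 13.3cm × 100000
= 1330000 cm = 13300.0 m
= 13.300 km

13.300 km


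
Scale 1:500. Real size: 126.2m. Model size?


Model size = real / scale
= 126.2 / 500
= 0.2524 m

0.2524 m


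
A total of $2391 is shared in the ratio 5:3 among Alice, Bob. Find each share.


Total parts = 5 + 3 = 8
Alice: 2391 × 5/8 = 1494.38
Bob: 2391 × 3/8 = 896.63
= Alice: $1494.38, Bob: $896.63

Alice: $1494.38, Bob: $896.63


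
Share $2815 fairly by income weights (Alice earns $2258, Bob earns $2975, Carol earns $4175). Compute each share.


Total income = 2258 + 2975 + 4175 = $9408
Alice: $2815 × 2258/9408 = $675.62
Bob: $2815 × 2975/9408 = $890.16
Carol: $2815 × 4175/9408 = $1249.22
= Alice: $675.62, Bob: $890.16, Carol: $1249.22

Alice: $675.62, Bob: $890.16, Carol: $1249.22


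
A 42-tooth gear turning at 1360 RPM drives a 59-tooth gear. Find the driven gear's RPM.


Gear ratio = 42:59 = 42:59
RPM_B = RPM_A × (teeth_A / teeth_B)
= 1360 × (42/59)
= 968.1 RPM

968.1 RPM


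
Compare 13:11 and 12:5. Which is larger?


13/11 = 1.1818
12/5 = 2.4000
1.1818 < 2.4000, so 13:11 is less
= 12:5

12:5
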